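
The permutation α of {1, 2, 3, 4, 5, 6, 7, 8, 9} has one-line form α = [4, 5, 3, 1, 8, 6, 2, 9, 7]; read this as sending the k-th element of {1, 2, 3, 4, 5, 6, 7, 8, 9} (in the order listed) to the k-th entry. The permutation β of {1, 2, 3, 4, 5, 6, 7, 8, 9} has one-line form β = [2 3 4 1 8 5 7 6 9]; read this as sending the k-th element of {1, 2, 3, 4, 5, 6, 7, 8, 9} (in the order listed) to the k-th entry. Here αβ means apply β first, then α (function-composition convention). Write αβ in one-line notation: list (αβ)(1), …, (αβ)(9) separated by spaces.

5 3 1 4 9 8 2 6 7

Chase each element through β then α: 1 → 2 → 5; 2 → 3 → 3; 3 → 4 → 1; 4 → 1 → 4; 5 → 8 → 9; 6 → 5 → 8; 7 → 7 → 2; 8 → 6 → 6; 9 → 9 → 7.
Collecting the images, αβ = [5 3 1 4 9 8 2 6 7].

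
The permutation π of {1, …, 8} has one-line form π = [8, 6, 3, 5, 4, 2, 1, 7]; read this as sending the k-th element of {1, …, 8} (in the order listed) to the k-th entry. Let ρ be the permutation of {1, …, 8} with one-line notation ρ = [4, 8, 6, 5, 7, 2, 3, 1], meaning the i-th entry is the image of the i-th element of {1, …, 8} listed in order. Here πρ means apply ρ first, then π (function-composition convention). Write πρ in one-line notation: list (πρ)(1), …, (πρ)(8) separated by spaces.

5 7 2 4 1 6 3 8

For each element, apply ρ then π: 1 → 4 → 5; 2 → 8 → 7; 3 → 6 → 2; 4 → 5 → 4; 5 → 7 → 1; 6 → 2 → 6; 7 → 3 → 3; 8 → 1 → 8.
So πρ in one-line form is 5 7 2 4 1 6 3 8.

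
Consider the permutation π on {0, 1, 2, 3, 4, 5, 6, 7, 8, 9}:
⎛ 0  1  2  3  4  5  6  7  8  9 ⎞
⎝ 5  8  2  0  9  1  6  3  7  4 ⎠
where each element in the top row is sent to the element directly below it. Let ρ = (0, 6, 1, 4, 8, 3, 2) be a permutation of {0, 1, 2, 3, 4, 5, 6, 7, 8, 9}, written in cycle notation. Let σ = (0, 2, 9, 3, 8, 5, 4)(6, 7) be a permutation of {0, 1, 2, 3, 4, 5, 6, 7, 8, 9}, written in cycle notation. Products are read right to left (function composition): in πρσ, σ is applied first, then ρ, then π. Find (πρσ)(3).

0

Chase 3: σ(3) = 8; ρ(8) = 3; π(3) = 0. Hence (πρσ)(3) = 0.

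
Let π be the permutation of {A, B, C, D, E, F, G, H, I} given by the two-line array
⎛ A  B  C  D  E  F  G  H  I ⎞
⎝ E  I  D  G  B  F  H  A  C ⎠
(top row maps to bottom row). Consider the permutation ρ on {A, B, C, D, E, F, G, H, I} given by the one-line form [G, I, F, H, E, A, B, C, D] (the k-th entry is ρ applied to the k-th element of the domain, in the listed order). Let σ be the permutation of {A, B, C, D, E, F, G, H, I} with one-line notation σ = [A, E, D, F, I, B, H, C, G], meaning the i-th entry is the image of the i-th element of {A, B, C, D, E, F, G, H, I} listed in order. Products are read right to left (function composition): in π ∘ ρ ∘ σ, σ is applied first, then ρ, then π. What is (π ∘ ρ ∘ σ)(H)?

F

(π ∘ ρ ∘ σ)(H) = π(ρ(σ(H))). σ(H) = C, then ρ(C) = F, then π(F) = F, so the result is F.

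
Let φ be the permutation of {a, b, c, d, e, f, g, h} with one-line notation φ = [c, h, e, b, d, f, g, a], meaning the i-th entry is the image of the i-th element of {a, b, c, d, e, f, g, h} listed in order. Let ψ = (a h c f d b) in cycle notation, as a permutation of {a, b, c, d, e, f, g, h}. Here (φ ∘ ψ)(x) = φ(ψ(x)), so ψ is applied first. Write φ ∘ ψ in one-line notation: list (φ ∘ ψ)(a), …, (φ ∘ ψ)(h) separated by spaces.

a c f h d b g e

(φ ∘ ψ)(x) = φ(ψ(x)). Computing each image: φ(ψ(a)) = φ(h) = a, φ(ψ(b)) = φ(a) = c, φ(ψ(c)) = φ(f) = f, φ(ψ(d)) = φ(b) = h, φ(ψ(e)) = φ(e) = d, φ(ψ(f)) = φ(d) = b, φ(ψ(g)) = φ(g) = g, φ(ψ(h)) = φ(c) = e.
Hence φ ∘ ψ = [a c f h d b g e].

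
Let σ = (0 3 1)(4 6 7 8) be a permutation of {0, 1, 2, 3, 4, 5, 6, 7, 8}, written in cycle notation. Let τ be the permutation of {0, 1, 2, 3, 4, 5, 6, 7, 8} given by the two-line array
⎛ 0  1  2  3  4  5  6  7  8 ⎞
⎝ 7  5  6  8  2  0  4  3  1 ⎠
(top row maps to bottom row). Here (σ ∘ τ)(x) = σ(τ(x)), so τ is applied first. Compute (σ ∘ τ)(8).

0

τ(8) = 1, then σ(1) = 0; composing gives (σ ∘ τ)(8) = 0.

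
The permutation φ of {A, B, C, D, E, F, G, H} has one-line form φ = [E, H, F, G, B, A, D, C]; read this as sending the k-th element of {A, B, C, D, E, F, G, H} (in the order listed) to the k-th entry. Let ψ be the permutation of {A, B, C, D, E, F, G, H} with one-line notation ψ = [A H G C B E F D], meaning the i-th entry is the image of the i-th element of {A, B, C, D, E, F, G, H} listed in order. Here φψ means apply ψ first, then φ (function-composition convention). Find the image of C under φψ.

D

First apply ψ: ψ(C) = G, then φ(G) = D. Thus (φψ)(C) = D.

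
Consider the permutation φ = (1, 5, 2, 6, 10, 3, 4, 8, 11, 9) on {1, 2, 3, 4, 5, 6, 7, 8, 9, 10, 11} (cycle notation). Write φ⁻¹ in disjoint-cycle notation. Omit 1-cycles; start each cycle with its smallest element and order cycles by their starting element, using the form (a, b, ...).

(1, 9, 11, 8, 4, 3, 10, 6, 2, 5)

If φ sends a → b within a cycle, φ⁻¹ sends b → a; equivalently, reverse each cycle.
After reversing and putting each cycle's least element first, φ⁻¹ = (1, 9, 11, 8, 4, 3, 10, 6, 2, 5).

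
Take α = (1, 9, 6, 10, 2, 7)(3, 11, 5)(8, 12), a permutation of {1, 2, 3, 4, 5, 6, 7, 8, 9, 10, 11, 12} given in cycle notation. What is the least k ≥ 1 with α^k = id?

The disjoint cycles have lengths 6, 3, 2, 1.
The order of α is the least common multiple of its cycle lengths: lcm(6, 3, 2) = 6.

6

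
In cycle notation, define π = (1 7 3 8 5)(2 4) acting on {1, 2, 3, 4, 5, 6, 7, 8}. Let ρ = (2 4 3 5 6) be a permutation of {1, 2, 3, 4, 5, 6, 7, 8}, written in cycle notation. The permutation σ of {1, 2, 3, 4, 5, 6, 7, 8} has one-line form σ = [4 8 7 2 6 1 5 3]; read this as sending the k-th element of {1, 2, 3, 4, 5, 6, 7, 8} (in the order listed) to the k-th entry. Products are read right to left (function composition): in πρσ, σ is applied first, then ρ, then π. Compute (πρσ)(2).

5

Apply the permutations in order: σ(2) = 8, then ρ(8) = 8, then π(8) = 5. So (πρσ)(2) = 5.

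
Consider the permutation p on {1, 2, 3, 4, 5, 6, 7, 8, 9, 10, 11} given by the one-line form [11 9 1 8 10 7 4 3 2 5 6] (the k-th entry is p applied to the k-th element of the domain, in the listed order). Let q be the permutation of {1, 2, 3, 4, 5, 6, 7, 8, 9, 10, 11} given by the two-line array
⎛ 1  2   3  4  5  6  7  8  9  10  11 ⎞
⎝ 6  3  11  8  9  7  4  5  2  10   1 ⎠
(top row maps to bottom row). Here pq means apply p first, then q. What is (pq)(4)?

(pq)(4) = q(p(4)). p(4) = 8, then q(8) = 5. So (pq)(4) = 5.

5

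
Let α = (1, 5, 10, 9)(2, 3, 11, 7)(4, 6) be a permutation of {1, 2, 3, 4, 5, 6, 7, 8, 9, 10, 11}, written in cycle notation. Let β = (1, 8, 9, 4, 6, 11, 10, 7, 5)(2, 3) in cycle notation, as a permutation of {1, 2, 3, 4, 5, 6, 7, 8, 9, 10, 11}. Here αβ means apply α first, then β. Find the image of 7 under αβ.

3

(αβ)(7) = β(α(7)). α(7) = 2, then β(2) = 3. So (αβ)(7) = 3.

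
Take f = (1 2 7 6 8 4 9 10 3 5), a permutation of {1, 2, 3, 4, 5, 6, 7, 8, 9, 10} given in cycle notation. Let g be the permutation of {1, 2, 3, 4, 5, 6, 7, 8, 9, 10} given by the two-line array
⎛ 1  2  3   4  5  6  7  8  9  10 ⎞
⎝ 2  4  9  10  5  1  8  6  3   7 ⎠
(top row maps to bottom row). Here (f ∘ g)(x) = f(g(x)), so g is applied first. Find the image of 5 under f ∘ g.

g(5) = 5, then f(5) = 1; composing gives (f ∘ g)(5) = 1.

1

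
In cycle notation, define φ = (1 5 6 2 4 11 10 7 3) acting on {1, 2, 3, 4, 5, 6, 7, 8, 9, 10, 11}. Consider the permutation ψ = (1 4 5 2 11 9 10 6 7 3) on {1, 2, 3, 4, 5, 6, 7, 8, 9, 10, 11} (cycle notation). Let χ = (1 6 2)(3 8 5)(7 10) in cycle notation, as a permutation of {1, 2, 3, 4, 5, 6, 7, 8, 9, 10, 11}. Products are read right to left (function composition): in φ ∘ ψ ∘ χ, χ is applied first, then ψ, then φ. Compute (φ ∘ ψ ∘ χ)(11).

Chase 11: χ(11) = 11; ψ(11) = 9; φ(9) = 9. Hence (φ ∘ ψ ∘ χ)(11) = 9.

9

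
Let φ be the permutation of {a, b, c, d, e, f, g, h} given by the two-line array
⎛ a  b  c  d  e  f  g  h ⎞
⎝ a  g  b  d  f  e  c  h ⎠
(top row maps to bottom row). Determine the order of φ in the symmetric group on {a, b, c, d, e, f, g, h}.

6

Writing φ as disjoint cycles, the cycle lengths are 3, 2, 1, 1, 1.
The order of φ is the least common multiple of its cycle lengths: lcm(3, 2) = 6.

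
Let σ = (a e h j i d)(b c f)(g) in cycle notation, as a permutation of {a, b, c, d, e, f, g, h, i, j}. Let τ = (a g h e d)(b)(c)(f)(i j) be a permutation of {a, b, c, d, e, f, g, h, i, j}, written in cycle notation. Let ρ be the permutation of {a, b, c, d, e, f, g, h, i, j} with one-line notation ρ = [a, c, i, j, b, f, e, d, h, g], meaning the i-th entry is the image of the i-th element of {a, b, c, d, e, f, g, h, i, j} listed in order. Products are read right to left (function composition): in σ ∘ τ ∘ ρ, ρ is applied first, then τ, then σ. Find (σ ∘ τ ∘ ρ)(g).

a

(σ ∘ τ ∘ ρ)(g) = σ(τ(ρ(g))). ρ(g) = e, then τ(e) = d, then σ(d) = a, so the result is a.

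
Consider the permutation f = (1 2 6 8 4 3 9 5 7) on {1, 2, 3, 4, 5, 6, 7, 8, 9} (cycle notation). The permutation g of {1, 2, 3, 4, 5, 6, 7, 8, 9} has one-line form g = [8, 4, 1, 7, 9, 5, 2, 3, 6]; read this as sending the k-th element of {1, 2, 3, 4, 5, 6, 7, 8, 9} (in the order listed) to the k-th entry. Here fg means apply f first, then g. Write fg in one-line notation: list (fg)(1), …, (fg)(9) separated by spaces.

(fg)(x) = g(f(x)). Computing each image: g(f(1)) = g(2) = 4, g(f(2)) = g(6) = 5, g(f(3)) = g(9) = 6, g(f(4)) = g(3) = 1, g(f(5)) = g(7) = 2, g(f(6)) = g(8) = 3, g(f(7)) = g(1) = 8, g(f(8)) = g(4) = 7, g(f(9)) = g(5) = 9.
Hence fg = [4 5 6 1 2 3 8 7 9].

4 5 6 1 2 3 8 7 9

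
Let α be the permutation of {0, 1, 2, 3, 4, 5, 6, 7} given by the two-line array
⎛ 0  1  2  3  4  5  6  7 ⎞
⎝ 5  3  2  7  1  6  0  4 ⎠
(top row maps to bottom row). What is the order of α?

Writing α as disjoint cycles, the cycle lengths are 4, 3, 1.
The order of α is the least common multiple of its cycle lengths: lcm(4, 3) = 12.

12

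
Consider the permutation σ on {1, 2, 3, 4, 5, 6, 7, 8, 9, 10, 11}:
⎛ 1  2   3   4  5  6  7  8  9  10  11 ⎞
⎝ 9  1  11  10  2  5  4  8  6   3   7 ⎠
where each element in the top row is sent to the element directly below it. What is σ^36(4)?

10

Tracing 4 → 10 → … returns to 4 after 5 steps, so 4 lies in a 5-cycle (3 11 7 4 10).
On a 5-cycle, σ^5 is the identity, so σ^36 = σ^1 there (36 ≡ 1 mod 5).
Advancing 1 step from 4: 4 → 10.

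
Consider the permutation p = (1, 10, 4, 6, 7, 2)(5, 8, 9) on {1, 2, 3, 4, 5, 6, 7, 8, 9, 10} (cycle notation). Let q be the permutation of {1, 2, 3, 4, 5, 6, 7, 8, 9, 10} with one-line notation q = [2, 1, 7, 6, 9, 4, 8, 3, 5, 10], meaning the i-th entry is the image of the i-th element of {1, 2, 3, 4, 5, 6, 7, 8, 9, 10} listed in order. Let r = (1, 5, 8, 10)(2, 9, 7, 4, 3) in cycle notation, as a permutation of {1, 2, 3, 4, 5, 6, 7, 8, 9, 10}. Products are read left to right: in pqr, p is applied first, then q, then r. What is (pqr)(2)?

9

Chase 2: p(2) = 1; q(1) = 2; r(2) = 9. Hence (pqr)(2) = 9.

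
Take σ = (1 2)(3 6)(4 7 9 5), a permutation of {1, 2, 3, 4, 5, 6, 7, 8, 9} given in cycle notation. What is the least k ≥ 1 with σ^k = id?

The cycle type of σ is (4, 2, 2, 1).
Since disjoint cycles commute, ord(σ) = lcm(4, 2, 2) = 4.

4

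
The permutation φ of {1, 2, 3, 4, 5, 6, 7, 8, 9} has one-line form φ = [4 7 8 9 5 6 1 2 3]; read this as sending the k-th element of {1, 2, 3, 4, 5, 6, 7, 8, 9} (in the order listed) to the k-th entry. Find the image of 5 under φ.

5

5 is element number 5 of the domain, and entry number 5 of the one-line form is 5, so φ(5) = 5.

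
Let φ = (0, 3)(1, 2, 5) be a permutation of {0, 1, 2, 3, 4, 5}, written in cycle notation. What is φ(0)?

3

In the cycle (0, 3), 0 is followed by 3, so φ(0) = 3.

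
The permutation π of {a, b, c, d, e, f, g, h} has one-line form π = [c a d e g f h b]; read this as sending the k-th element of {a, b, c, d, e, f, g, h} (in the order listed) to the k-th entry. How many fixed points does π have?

1

The fixed points (elements with π(x) = x) are {f}, so there is 1.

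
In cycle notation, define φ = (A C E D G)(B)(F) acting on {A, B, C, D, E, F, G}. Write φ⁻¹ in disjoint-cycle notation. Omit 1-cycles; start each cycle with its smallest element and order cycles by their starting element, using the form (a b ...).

The inverse reverses each cycle.
Reversing each cycle of φ and rotating so the smallest element leads gives (A G D E C).

(A G D E C)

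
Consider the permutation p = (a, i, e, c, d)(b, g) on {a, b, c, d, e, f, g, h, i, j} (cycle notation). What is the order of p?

10

The disjoint cycles have lengths 5, 2, 1, 1, 1.
The order of p is the least common multiple of its cycle lengths: lcm(5, 2) = 10.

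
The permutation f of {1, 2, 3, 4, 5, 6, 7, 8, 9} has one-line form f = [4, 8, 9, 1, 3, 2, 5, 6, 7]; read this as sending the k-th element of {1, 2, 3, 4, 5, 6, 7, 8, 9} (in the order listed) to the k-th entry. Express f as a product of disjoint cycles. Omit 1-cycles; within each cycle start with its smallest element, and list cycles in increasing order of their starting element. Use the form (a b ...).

From 1: 1 → 4 → 1, closing the cycle (1 4).
Repeating from the next unused element and collecting all non-trivial cycles gives (1 4)(2 8 6)(3 9 7 5).

(1 4)(2 8 6)(3 9 7 5)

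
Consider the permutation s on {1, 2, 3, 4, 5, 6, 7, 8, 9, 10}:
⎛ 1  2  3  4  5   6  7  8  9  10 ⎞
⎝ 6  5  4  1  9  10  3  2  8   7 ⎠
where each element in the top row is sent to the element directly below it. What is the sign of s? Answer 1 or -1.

1

In disjoint-cycle form the cycle lengths are 6, 4.
A cycle is odd iff its length is even; s has 2 even-length cycles, so sgn(s) = (−1)^2 and s is even.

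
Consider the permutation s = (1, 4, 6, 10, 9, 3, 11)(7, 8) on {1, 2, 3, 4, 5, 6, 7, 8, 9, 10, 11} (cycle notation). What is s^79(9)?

11

9 lies in the 7-cycle (1, 4, 6, 10, 9, 3, 11).
Since the cycle has length 7, s^79 acts on it the same as s^2 (79 mod 7 = 2).
Advancing 2 steps from 9: 9 → 3 → 11.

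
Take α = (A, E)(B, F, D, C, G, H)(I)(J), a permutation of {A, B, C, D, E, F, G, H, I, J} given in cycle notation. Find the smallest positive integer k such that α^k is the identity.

The disjoint cycles have lengths 6, 2, 1, 1.
The order is lcm(6, 2) = 6.

6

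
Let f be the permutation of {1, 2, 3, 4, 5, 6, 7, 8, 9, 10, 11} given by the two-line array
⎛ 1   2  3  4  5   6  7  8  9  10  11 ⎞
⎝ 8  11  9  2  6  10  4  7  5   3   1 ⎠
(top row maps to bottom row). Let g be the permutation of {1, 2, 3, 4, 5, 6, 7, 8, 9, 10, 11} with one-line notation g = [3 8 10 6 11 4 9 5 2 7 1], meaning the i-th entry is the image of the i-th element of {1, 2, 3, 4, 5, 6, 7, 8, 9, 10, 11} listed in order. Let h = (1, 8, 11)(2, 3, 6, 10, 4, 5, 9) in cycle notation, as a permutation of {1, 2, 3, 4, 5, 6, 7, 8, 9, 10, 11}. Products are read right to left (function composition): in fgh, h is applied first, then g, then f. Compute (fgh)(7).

5

(fgh)(7) = f(g(h(7))). h(7) = 7, then g(7) = 9, then f(9) = 5, so the result is 5.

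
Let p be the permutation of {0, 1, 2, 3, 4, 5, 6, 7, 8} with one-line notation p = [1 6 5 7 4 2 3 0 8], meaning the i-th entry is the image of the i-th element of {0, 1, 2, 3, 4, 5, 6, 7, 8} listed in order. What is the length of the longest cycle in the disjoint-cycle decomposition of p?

5

Decomposing into disjoint cycles gives (0 1 6 3 7)(2 5); the longest has length 5.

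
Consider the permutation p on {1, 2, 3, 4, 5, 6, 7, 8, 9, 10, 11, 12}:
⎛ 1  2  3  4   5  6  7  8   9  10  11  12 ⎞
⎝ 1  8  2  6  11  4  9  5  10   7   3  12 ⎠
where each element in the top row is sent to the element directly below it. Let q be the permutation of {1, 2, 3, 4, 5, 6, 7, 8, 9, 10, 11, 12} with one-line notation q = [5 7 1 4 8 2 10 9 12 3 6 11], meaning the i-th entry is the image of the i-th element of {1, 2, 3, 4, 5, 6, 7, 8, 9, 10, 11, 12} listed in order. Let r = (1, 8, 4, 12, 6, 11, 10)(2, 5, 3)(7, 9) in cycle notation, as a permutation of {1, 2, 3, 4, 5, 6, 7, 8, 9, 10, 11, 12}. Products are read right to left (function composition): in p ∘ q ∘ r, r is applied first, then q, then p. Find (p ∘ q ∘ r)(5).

1

Chase 5: r(5) = 3; q(3) = 1; p(1) = 1. Hence (p ∘ q ∘ r)(5) = 1.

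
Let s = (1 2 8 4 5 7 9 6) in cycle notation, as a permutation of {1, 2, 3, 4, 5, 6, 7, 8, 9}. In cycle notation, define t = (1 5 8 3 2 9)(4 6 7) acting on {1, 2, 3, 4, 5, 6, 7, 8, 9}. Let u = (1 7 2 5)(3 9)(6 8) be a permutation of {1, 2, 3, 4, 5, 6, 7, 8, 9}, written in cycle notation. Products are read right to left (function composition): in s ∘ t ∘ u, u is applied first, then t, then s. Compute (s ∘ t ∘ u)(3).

Chase 3: u(3) = 9; t(9) = 1; s(1) = 2. Hence (s ∘ t ∘ u)(3) = 2.

2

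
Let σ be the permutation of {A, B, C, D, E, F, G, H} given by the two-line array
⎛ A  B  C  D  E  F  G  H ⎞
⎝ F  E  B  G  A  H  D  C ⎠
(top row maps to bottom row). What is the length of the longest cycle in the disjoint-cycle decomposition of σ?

Decomposing into disjoint cycles gives (A, F, H, C, B, E)(D, G); the longest has length 6.

6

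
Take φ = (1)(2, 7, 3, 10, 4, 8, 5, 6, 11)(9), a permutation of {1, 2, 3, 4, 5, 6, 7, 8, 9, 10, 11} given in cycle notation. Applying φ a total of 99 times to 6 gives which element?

6 lies in the 9-cycle (2, 7, 3, 10, 4, 8, 5, 6, 11).
On a 9-cycle, φ^9 is the identity, so φ^99 = φ^0 there (99 ≡ 0 mod 9).
So φ^99(6) = 6.

6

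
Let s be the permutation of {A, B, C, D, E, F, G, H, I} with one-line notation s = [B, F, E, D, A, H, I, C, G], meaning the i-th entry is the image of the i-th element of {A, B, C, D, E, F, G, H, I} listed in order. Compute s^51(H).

Tracing H → C → … returns to H after 6 steps, so H lies in a 6-cycle (A, B, F, H, C, E).
Powers repeat with period 6 on this cycle, and 51 mod 6 = 3, so s^51(H) = s^3(H).
Advancing 3 steps from H: H → C → E → A.

A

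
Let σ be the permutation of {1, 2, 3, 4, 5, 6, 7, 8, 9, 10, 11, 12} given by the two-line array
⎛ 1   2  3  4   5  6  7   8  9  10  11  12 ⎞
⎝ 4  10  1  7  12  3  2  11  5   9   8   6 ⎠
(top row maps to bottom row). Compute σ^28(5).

Tracing 5 → 12 → … returns to 5 after 10 steps, so 5 lies in a 10-cycle (1 4 7 2 10 9 5 12 6 3).
Powers repeat with period 10 on this cycle, and 28 mod 10 = 8, so σ^28(5) = σ^8(5).
Advancing 8 steps from 5: 5 → 12 → 6 → 3 → 1 → 4 → 7 → 2 → 10.

10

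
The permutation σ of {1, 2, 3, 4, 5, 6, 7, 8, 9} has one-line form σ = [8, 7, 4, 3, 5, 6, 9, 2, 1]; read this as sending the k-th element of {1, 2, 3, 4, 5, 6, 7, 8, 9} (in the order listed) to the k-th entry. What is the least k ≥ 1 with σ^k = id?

Decomposing into disjoint cycles gives cycle lengths 5, 2, 1, 1.
The order of σ is the least common multiple of its cycle lengths: lcm(5, 2) = 10.

10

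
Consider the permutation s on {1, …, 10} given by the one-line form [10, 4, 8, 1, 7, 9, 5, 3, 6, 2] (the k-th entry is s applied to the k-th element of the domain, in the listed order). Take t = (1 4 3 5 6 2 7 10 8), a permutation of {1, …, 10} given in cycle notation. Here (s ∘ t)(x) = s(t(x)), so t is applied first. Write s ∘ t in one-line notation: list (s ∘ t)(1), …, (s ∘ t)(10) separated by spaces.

1 5 7 8 9 4 2 10 6 3

(s ∘ t)(x) = s(t(x)). Computing each image: s(t(1)) = s(4) = 1, s(t(2)) = s(7) = 5, s(t(3)) = s(5) = 7, s(t(4)) = s(3) = 8, s(t(5)) = s(6) = 9, s(t(6)) = s(2) = 4, s(t(7)) = s(10) = 2, s(t(8)) = s(1) = 10, s(t(9)) = s(9) = 6, s(t(10)) = s(8) = 3.
Hence s ∘ t = [1 5 7 8 9 4 2 10 6 3].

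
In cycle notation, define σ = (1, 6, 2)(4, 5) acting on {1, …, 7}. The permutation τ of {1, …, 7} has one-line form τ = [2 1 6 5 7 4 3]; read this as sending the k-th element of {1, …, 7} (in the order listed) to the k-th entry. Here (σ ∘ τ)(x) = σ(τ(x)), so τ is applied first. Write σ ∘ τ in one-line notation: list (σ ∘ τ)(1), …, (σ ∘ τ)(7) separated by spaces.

1 6 2 4 7 5 3

(σ ∘ τ)(x) = σ(τ(x)). Computing each image: σ(τ(1)) = σ(2) = 1, σ(τ(2)) = σ(1) = 6, σ(τ(3)) = σ(6) = 2, σ(τ(4)) = σ(5) = 4, σ(τ(5)) = σ(7) = 7, σ(τ(6)) = σ(4) = 5, σ(τ(7)) = σ(3) = 3.
Hence σ ∘ τ = [1 6 2 4 7 5 3].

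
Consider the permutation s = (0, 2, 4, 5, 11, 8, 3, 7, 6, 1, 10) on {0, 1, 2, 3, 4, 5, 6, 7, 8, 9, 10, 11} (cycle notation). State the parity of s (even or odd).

The cycle lengths are 11, 1.
A cycle of length ℓ contributes ℓ−1 transpositions, so s is a product of 10 transpositions — even.

even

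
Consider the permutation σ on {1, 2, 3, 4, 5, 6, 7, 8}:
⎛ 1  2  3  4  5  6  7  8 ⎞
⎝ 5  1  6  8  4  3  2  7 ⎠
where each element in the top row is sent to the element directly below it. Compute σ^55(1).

Tracing 1 → 5 → … returns to 1 after 6 steps, so 1 lies in a 6-cycle (1 5 4 8 7 2).
Since the cycle has length 6, σ^55 acts on it the same as σ^1 (55 mod 6 = 1).
Advancing 1 step from 1: 1 → 5.

5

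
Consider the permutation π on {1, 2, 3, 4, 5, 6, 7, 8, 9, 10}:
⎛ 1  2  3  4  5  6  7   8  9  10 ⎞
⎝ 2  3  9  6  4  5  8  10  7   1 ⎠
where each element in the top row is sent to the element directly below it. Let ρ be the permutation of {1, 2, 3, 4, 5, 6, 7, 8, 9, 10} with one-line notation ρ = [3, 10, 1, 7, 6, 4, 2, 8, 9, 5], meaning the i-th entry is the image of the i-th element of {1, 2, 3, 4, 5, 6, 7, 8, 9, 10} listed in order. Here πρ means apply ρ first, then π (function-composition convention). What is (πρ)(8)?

(πρ)(8) = π(ρ(8)). ρ(8) = 8, then π(8) = 10. So (πρ)(8) = 10.

10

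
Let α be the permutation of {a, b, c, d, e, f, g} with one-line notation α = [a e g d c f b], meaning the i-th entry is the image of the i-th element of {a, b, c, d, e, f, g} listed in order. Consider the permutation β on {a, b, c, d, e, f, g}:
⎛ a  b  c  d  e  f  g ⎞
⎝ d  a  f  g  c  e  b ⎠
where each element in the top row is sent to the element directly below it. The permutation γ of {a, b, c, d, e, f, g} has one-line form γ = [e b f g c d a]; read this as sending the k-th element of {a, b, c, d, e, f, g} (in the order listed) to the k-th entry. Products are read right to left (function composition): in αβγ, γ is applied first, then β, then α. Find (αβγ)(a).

g

(αβγ)(a) = α(β(γ(a))). γ(a) = e, then β(e) = c, then α(c) = g, so the result is g.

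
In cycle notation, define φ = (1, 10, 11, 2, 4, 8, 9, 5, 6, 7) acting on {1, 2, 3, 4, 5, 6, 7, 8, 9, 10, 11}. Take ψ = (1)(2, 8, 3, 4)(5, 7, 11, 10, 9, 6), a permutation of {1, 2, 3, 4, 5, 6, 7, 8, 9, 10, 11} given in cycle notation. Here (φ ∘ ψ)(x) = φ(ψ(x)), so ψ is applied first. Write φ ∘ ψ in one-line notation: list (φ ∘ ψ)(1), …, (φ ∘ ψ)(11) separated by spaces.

10 9 8 4 1 6 2 3 7 5 11

For each element, apply ψ then φ: 1 → 1 → 10; 2 → 8 → 9; 3 → 4 → 8; 4 → 2 → 4; 5 → 7 → 1; 6 → 5 → 6; 7 → 11 → 2; 8 → 3 → 3; 9 → 6 → 7; 10 → 9 → 5; 11 → 10 → 11.
So φ ∘ ψ in one-line form is 10 9 8 4 1 6 2 3 7 5 11.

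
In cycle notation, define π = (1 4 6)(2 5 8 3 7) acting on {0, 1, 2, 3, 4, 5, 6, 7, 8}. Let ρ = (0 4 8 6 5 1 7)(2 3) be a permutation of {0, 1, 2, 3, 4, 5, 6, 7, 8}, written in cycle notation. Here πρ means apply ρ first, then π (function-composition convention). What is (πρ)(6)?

(πρ)(6) = π(ρ(6)). ρ(6) = 5, then π(5) = 8. So (πρ)(6) = 8.

8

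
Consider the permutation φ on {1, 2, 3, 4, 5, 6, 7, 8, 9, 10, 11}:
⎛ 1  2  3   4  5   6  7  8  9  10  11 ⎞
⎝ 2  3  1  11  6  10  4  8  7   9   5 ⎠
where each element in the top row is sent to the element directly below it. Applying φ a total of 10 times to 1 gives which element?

Tracing 1 → 2 → … returns to 1 after 3 steps, so 1 lies in a 3-cycle (1 2 3).
On a 3-cycle, φ^3 is the identity, so φ^10 = φ^1 there (10 ≡ 1 mod 3).
Advancing 1 step from 1: 1 → 2.

2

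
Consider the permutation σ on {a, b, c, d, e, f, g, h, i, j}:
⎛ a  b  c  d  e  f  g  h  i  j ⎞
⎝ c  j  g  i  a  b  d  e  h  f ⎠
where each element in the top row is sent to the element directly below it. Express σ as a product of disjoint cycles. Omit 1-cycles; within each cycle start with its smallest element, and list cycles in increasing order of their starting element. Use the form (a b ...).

From a: a → c → g → d → i → h → e → a, closing the cycle (a c g d i h e).
Continuing from each remaining unvisited element yields (a c g d i h e)(b j f).

(a c g d i h e)(b j f)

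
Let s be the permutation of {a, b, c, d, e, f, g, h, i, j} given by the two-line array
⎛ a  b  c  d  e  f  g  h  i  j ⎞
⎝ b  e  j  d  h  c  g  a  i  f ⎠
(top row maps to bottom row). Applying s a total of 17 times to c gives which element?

f

Tracing c → j → … returns to c after 3 steps, so c lies in a 3-cycle (c, j, f).
On a 3-cycle, s^3 is the identity, so s^17 = s^2 there (17 ≡ 2 mod 3).
Stepping 2 places around the cycle: c → j → f.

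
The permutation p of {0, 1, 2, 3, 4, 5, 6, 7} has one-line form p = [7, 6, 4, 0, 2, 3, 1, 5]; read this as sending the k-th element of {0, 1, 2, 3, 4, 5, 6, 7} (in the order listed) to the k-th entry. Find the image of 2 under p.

2 is element number 3 of the domain, and entry number 3 of the one-line form is 4, so p(2) = 4.

4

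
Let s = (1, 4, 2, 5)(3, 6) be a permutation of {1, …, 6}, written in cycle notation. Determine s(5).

1

Within (1, 4, 2, 5), 5 ↦ 1.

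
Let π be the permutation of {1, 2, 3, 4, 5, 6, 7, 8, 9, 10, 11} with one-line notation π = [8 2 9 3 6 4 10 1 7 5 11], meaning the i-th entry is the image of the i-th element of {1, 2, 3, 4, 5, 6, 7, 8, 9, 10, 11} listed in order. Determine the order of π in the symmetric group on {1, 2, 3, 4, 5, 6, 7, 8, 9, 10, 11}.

14

The disjoint-cycle form of π has cycle lengths 7, 2, 1, 1.
The order of π is the least common multiple of its cycle lengths: lcm(7, 2) = 14.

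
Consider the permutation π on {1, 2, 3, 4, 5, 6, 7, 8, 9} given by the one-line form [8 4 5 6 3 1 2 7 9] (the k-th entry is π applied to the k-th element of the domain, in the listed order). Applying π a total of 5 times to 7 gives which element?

Tracing 7 → 2 → … returns to 7 after 6 steps, so 7 lies in a 6-cycle (1 8 7 2 4 6).
Stepping 5 places around the cycle: 7 → 2 → 4 → 6 → 1 → 8.

8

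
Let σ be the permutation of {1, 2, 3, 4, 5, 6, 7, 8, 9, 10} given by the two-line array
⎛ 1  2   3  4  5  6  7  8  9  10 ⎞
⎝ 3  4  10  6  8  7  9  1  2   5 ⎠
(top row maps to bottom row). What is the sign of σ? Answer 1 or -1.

In disjoint-cycle form the cycle lengths are 5, 5.
A cycle of length ℓ contributes ℓ−1 transpositions, so σ is a product of 4 + 4 = 8 transpositions — even.

1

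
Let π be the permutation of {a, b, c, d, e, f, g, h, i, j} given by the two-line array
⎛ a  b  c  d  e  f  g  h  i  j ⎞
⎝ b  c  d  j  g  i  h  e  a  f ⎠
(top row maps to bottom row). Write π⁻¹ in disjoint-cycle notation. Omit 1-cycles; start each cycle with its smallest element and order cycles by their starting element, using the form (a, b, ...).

First write π in disjoint cycles: (a, b, c, d, j, f, i)(e, g, h).
The inverse reverses every cycle; in canonical form, π⁻¹ = (a, i, f, j, d, c, b)(e, h, g).

(a, i, f, j, d, c, b)(e, h, g)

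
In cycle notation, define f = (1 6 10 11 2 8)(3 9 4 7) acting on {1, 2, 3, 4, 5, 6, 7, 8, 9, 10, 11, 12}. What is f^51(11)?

11 lies in the 6-cycle (1 6 10 11 2 8).
Since the cycle has length 6, f^51 acts on it the same as f^3 (51 mod 6 = 3).
Stepping 3 places around the cycle: 11 → 2 → 8 → 1.

1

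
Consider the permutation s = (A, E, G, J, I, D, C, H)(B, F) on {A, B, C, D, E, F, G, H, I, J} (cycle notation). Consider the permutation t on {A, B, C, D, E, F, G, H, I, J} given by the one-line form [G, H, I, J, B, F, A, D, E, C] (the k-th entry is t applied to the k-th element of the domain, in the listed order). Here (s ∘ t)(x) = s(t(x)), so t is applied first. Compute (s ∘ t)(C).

(s ∘ t)(C) = s(t(C)). t(C) = I, then s(I) = D. So (s ∘ t)(C) = D.

D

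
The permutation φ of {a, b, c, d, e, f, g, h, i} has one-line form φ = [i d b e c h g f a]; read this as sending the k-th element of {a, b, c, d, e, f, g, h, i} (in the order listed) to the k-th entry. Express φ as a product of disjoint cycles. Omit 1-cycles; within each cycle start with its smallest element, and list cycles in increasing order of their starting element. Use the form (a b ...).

From a: a → i → a, closing the cycle (a i).
Repeating from the next unused element and collecting all non-trivial cycles gives (a i)(b d e c)(f h).

(a i)(b d e c)(f h)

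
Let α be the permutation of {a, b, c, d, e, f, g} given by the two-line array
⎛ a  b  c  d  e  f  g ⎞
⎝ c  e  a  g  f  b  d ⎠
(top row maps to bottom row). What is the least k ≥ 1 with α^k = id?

6

Writing α as disjoint cycles, the cycle lengths are 3, 2, 2.
Since disjoint cycles commute, ord(α) = lcm(3, 2, 2) = 6.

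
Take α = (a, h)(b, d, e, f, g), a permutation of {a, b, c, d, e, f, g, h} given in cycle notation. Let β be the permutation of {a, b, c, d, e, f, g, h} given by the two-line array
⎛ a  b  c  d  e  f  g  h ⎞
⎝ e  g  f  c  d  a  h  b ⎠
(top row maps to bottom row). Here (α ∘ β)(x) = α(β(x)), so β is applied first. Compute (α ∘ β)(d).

First apply β: β(d) = c, then α(c) = c. Thus (α ∘ β)(d) = c.

c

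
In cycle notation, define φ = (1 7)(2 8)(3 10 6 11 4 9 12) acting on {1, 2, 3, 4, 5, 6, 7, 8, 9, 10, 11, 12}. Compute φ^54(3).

3 lies in the 7-cycle (3 10 6 11 4 9 12).
Powers repeat with period 7 on this cycle, and 54 mod 7 = 5, so φ^54(3) = φ^5(3).
Stepping 5 places around the cycle: 3 → 10 → 6 → 11 → 4 → 9.

9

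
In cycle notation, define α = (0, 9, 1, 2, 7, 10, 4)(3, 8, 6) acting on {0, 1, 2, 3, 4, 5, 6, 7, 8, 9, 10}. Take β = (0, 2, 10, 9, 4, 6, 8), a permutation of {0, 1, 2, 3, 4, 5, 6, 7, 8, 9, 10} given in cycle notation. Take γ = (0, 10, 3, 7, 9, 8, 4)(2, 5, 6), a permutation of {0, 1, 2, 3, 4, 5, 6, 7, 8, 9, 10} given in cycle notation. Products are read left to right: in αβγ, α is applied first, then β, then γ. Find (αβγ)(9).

(αβγ)(9) = γ(β(α(9))). α(9) = 1, then β(1) = 1, then γ(1) = 1, so the result is 1.

1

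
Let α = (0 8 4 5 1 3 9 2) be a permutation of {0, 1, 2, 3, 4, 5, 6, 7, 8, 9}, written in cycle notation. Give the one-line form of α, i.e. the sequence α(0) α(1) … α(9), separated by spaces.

Each element maps to the next entry in its cycle (wrapping to the front): 0↦8, 1↦3, 2↦0, 3↦9, 4↦5, 5↦1, 6↦6, 7↦7, 8↦4, 9↦2.
Listing these in domain order gives 8 3 0 9 5 1 6 7 4 2.

8 3 0 9 5 1 6 7 4 2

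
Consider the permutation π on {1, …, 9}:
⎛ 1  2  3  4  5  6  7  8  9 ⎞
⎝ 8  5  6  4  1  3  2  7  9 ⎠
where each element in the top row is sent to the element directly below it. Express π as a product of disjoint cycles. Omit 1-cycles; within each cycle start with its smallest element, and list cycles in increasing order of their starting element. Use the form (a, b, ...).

(1, 8, 7, 2, 5)(3, 6)

Start at 1 and follow images: 1 → 8 → 7 → 2 → 5 → 1, giving the cycle (1, 8, 7, 2, 5).
Repeating from the next unused element and collecting all non-trivial cycles gives (1, 8, 7, 2, 5)(3, 6).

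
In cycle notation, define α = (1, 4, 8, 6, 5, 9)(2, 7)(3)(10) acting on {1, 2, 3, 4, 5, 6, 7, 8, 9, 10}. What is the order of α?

6

The cycle type of α is (6, 2, 1, 1).
The order of α is the least common multiple of its cycle lengths: lcm(6, 2) = 6.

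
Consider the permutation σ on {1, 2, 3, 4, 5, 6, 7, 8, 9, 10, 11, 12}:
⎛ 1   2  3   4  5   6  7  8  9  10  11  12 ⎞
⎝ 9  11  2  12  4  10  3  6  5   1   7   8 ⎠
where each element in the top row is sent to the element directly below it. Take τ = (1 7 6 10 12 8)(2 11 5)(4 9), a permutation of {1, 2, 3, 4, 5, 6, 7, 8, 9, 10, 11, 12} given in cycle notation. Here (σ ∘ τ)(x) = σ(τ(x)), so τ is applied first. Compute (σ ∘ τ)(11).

4

τ(11) = 5, then σ(5) = 4; composing gives (σ ∘ τ)(11) = 4.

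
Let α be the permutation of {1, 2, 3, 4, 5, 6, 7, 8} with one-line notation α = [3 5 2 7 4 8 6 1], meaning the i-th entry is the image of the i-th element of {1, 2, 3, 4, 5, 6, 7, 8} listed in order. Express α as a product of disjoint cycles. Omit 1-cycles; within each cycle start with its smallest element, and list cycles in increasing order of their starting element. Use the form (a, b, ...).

From 1: 1 → 3 → 2 → 5 → 4 → 7 → 6 → 8 → 1, closing the cycle (1, 3, 2, 5, 4, 7, 6, 8).
Repeating from the next unused element and collecting all non-trivial cycles gives (1, 3, 2, 5, 4, 7, 6, 8).

(1, 3, 2, 5, 4, 7, 6, 8)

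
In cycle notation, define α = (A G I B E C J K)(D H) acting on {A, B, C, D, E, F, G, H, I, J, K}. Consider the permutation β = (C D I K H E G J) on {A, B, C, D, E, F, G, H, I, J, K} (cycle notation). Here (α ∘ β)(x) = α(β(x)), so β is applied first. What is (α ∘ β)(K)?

D

First apply β: β(K) = H, then α(H) = D. Thus (α ∘ β)(K) = D.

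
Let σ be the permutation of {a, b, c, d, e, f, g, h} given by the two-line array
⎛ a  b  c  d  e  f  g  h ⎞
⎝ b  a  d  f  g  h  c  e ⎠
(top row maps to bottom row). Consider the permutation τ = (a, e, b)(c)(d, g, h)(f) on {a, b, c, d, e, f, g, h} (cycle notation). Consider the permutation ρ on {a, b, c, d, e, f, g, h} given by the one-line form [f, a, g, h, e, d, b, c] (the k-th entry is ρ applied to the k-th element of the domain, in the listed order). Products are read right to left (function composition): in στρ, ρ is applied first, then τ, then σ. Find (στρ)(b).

Apply the permutations in order: ρ(b) = a, then τ(a) = e, then σ(e) = g. So (στρ)(b) = g.

g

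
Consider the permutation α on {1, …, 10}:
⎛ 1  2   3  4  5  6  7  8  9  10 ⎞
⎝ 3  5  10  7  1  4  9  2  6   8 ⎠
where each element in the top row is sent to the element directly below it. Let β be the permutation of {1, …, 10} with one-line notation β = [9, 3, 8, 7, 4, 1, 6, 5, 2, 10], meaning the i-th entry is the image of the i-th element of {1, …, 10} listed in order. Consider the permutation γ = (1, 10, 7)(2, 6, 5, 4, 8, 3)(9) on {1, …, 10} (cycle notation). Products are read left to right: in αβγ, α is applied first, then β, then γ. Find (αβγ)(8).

(αβγ)(8) = γ(β(α(8))). α(8) = 2, then β(2) = 3, then γ(3) = 2, so the result is 2.

2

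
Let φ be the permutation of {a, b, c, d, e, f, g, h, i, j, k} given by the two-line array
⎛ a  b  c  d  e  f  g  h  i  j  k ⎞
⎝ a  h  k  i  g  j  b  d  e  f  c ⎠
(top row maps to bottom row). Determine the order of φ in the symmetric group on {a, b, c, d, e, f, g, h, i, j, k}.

Decomposing into disjoint cycles gives cycle lengths 6, 2, 2, 1.
The order of φ is the least common multiple of its cycle lengths: lcm(6, 2, 2) = 6.

6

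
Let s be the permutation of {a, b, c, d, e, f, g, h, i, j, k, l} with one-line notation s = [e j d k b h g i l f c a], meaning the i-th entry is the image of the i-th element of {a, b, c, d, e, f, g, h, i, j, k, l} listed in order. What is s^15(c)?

Tracing c → d → … returns to c after 3 steps, so c lies in a 3-cycle (c d k).
On a 3-cycle, s^3 is the identity, so s^15 = s^0 there (15 ≡ 0 mod 3).
So s^15(c) = c.

c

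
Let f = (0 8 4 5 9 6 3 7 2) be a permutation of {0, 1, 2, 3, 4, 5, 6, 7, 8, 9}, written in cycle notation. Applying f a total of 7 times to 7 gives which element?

6

7 lies in the 9-cycle (0 8 4 5 9 6 3 7 2).
Stepping 7 places around the cycle: 7 → 2 → 0 → 8 → 4 → 5 → 9 → 6.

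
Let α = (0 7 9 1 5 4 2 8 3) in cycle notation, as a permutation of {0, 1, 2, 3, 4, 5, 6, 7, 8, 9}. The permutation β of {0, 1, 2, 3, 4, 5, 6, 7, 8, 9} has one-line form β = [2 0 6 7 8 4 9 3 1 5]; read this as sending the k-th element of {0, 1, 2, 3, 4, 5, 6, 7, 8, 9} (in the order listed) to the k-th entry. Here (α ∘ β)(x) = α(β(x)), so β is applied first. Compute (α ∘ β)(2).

β(2) = 6, then α(6) = 6; composing gives (α ∘ β)(2) = 6.

6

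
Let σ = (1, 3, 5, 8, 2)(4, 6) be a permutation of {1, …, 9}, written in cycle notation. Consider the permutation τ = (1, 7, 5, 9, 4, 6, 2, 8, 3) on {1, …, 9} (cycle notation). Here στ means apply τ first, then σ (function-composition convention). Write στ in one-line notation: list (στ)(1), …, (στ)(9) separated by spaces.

(στ)(x) = σ(τ(x)). Computing each image: σ(τ(1)) = σ(7) = 7, σ(τ(2)) = σ(8) = 2, σ(τ(3)) = σ(1) = 3, σ(τ(4)) = σ(6) = 4, σ(τ(5)) = σ(9) = 9, σ(τ(6)) = σ(2) = 1, σ(τ(7)) = σ(5) = 8, σ(τ(8)) = σ(3) = 5, σ(τ(9)) = σ(4) = 6.
Hence στ = [7 2 3 4 9 1 8 5 6].

7 2 3 4 9 1 8 5 6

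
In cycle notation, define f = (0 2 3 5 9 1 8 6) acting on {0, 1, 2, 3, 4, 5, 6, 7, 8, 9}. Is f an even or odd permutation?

odd

The cycle lengths are 8, 1, 1.
A cycle of length ℓ contributes ℓ−1 transpositions, so f is a product of 7 transpositions — odd.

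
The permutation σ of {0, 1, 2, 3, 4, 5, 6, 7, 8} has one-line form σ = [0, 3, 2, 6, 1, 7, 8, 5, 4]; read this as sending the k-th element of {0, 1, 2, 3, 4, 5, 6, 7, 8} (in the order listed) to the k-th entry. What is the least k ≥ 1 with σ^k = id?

The disjoint-cycle form of σ has cycle lengths 5, 2, 1, 1.
The order is lcm(5, 2) = 10.

10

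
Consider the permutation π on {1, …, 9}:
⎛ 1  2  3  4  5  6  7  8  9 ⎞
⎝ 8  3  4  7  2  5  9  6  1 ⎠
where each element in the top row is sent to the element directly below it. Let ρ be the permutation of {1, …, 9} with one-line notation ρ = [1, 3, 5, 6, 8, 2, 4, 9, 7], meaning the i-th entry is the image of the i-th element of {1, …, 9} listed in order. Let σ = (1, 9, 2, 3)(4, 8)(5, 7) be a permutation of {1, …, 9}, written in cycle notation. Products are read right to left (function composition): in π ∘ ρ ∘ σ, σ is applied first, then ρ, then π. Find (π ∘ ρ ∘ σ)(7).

6

Chase 7: σ(7) = 5; ρ(5) = 8; π(8) = 6. Hence (π ∘ ρ ∘ σ)(7) = 6.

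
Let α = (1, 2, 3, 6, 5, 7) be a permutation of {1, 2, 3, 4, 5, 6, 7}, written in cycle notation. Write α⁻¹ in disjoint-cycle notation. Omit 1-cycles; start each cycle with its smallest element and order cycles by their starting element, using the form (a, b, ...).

If α sends a → b within a cycle, α⁻¹ sends b → a; equivalently, reverse each cycle.
After reversing and putting each cycle's least element first, α⁻¹ = (1, 7, 5, 6, 3, 2).

(1, 7, 5, 6, 3, 2)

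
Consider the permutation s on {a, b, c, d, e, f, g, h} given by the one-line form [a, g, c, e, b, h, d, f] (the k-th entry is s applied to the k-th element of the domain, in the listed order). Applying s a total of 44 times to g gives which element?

Tracing g → d → … returns to g after 4 steps, so g lies in a 4-cycle (b g d e).
On a 4-cycle, s^4 is the identity, so s^44 = s^0 there (44 ≡ 0 mod 4).
So s^44(g) = g.

g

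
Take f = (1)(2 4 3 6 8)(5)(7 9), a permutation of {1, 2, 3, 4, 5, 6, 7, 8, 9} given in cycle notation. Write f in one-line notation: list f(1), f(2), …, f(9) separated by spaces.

Image by image: 1↦1, 2↦4, 3↦6, 4↦3, 5↦5, 6↦8, 7↦9, 8↦2, 9↦7.
So the one-line form is 1 4 6 3 5 8 9 2 7.

1 4 6 3 5 8 9 2 7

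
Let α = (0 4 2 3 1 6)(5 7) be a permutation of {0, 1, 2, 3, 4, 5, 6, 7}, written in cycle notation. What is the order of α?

6

The cycle type of α is (6, 2).
The order is lcm(6, 2) = 6.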